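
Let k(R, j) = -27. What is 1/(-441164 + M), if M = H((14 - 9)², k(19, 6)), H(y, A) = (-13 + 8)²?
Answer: -1/441139 ≈ -2.2669e-6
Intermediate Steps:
H(y, A) = 25 (H(y, A) = (-5)² = 25)
M = 25
1/(-441164 + M) = 1/(-441164 + 25) = 1/(-441139) = -1/441139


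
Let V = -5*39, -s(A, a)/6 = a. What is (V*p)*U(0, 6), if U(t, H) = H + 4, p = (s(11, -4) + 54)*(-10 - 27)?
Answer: 5627700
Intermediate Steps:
s(A, a) = -6*a
p = -2886 (p = (-6*(-4) + 54)*(-10 - 27) = (24 + 54)*(-37) = 78*(-37) = -2886)
U(t, H) = 4 + H
V = -195
(V*p)*U(0, 6) = (-195*(-2886))*(4 + 6) = 562770*10 = 5627700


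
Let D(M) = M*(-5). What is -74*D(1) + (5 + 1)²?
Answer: 406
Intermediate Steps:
D(M) = -5*M
-74*D(1) + (5 + 1)² = -(-370) + (5 + 1)² = -74*(-5) + 6² = 370 + 36 = 406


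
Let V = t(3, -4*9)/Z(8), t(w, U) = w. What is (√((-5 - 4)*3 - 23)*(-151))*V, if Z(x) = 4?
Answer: -2265*I*√2/4 ≈ -800.8*I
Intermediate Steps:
V = ¾ (V = 3/4 = 3*(¼) = ¾ ≈ 0.75000)
(√((-5 - 4)*3 - 23)*(-151))*V = (√((-5 - 4)*3 - 23)*(-151))*(¾) = (√(-9*3 - 23)*(-151))*(¾) = (√(-27 - 23)*(-151))*(¾) = (√(-50)*(-151))*(¾) = ((5*I*√2)*(-151))*(¾) = -755*I*√2*(¾) = -2265*I*√2/4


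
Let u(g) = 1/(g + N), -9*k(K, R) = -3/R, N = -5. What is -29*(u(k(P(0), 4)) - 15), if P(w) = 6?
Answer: 26013/59 ≈ 440.90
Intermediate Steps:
k(K, R) = 1/(3*R) (k(K, R) = -(-1)/(3*R) = 1/(3*R))
u(g) = 1/(-5 + g) (u(g) = 1/(g - 5) = 1/(-5 + g))
-29*(u(k(P(0), 4)) - 15) = -29*(1/(-5 + (1/3)/4) - 15) = -29*(1/(-5 + (1/3)*(1/4)) - 15) = -29*(1/(-5 + 1/12) - 15) = -29*(1/(-59/12) - 15) = -29*(-12/59 - 15) = -29*(-897/59) = 26013/59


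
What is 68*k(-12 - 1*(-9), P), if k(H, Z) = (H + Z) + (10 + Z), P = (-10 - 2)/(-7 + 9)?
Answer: -340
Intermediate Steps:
P = -6 (P = -12/2 = -12*½ = -6)
k(H, Z) = 10 + H + 2*Z
68*k(-12 - 1*(-9), P) = 68*(10 + (-12 - 1*(-9)) + 2*(-6)) = 68*(10 + (-12 + 9) - 12) = 68*(10 - 3 - 12) = 68*(-5) = -340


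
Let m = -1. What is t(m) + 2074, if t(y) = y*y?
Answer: 2075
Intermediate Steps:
t(y) = y²
t(m) + 2074 = (-1)² + 2074 = 1 + 2074 = 2075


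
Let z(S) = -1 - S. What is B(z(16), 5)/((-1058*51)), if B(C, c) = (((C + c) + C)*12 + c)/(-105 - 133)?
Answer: -49/1834572 ≈ -2.6709e-5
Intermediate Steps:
B(C, c) = -13*c/238 - 12*C/119 (B(C, c) = ((c + 2*C)*12 + c)/(-238) = ((12*c + 24*C) + c)*(-1/238) = (13*c + 24*C)*(-1/238) = -13*c/238 - 12*C/119)
B(z(16), 5)/((-1058*51)) = (-13/238*5 - 12*(-1 - 1*16)/119)/((-1058*51)) = (-65/238 - 12*(-1 - 16)/119)/(-53958) = (-65/238 - 12/119*(-17))*(-1/53958) = (-65/238 + 12/7)*(-1/53958) = (49/34)*(-1/53958) = -49/1834572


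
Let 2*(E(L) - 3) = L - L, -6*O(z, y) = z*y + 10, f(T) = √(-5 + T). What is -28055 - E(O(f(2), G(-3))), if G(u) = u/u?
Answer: -28058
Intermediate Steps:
G(u) = 1
O(z, y) = -5/3 - y*z/6 (O(z, y) = -(z*y + 10)/6 = -(y*z + 10)/6 = -(10 + y*z)/6 = -5/3 - y*z/6)
E(L) = 3 (E(L) = 3 + (L - L)/2 = 3 + (½)*0 = 3 + 0 = 3)
-28055 - E(O(f(2), G(-3))) = -28055 - 1*3 = -28055 - 3 = -28058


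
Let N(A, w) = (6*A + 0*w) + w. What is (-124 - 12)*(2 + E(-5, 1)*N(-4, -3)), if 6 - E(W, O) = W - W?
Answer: 21760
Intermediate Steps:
N(A, w) = w + 6*A (N(A, w) = (6*A + 0) + w = 6*A + w = w + 6*A)
E(W, O) = 6 (E(W, O) = 6 - (W - W) = 6 - 1*0 = 6 + 0 = 6)
(-124 - 12)*(2 + E(-5, 1)*N(-4, -3)) = (-124 - 12)*(2 + 6*(-3 + 6*(-4))) = -136*(2 + 6*(-3 - 24)) = -136*(2 + 6*(-27)) = -136*(2 - 162) = -136*(-160) = 21760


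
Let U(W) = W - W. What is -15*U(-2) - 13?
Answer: -13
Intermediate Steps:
U(W) = 0
-15*U(-2) - 13 = -15*0 - 13 = 0 - 13 = -13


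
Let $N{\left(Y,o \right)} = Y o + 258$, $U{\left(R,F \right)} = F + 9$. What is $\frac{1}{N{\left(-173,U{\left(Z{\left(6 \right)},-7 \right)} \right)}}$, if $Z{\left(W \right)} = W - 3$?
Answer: $- \frac{1}{88} \approx -0.011364$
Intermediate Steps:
$Z{\left(W \right)} = -3 + W$ ($Z{\left(W \right)} = W - 3 = -3 + W$)
$U{\left(R,F \right)} = 9 + F$
$N{\left(Y,o \right)} = 258 + Y o$
$\frac{1}{N{\left(-173,U{\left(Z{\left(6 \right)},-7 \right)} \right)}} = \frac{1}{258 - 173 \left(9 - 7\right)} = \frac{1}{258 - 346} = \frac{1}{-88} = - \frac{1}{88}$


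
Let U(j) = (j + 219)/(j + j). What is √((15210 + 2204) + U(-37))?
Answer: √23836399/37 ≈ 131.95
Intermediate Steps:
U(j) = (219 + j)/(2*j) (U(j) = (219 + j)/((2*j)) = (219 + j)*(1/(2*j)) = (219 + j)/(2*j))
√((15210 + 2204) + U(-37)) = √((15210 + 2204) + (½)*(219 - 37)/(-37)) = √(17414 + (½)*(-1/37)*182) = √(17414 - 91/37) = √(644227/37) = √23836399/37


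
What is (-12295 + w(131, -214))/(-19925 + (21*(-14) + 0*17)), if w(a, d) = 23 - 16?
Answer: 12288/20219 ≈ 0.60775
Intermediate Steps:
w(a, d) = 7
(-12295 + w(131, -214))/(-19925 + (21*(-14) + 0*17)) = (-12295 + 7)/(-19925 + (21*(-14) + 0*17)) = -12288/(-19925 + (-294 + 0)) = -12288/(-19925 - 294) = -12288/(-20219) = -12288*(-1/20219) = 12288/20219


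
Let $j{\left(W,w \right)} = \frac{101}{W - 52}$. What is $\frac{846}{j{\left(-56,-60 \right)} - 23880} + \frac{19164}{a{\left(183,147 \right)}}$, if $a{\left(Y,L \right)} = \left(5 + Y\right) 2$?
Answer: $\frac{12348075939}{242439254} \approx 50.933$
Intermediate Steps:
$j{\left(W,w \right)} = \frac{101}{-52 + W}$
$a{\left(Y,L \right)} = 10 + 2 Y$
$\frac{846}{j{\left(-56,-60 \right)} - 23880} + \frac{19164}{a{\left(183,147 \right)}} = \frac{846}{\frac{101}{-52 - 56} - 23880} + \frac{19164}{10 + 2 \cdot 183} = \frac{846}{\frac{101}{-108} - 23880} + \frac{19164}{10 + 366} = \frac{846}{101 \left(- \frac{1}{108}\right) - 23880} + \frac{19164}{376} = \frac{846}{- \frac{101}{108} - 23880} + 19164 \cdot \frac{1}{376} = \frac{846}{- \frac{2579141}{108}} + \frac{4791}{94} = 846 \left(- \frac{108}{2579141}\right) + \frac{4791}{94} = - \frac{91368}{2579141} + \frac{4791}{94} = \frac{12348075939}{242439254}$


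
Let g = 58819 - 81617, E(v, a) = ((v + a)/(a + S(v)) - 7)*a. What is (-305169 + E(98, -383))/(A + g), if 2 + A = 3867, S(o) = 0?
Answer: 302773/18933 ≈ 15.992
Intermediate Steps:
E(v, a) = a*(-7 + (a + v)/a) (E(v, a) = ((v + a)/(a + 0) - 7)*a = ((a + v)/a - 7)*a = (-7 + (a + v)/a)*a = a*(-7 + (a + v)/a))
A = 3865 (A = -2 + 3867 = 3865)
g = -22798
(-305169 + E(98, -383))/(A + g) = (-305169 + (98 - 6*(-383)))/(3865 - 22798) = (-305169 + (98 + 2298))/(-18933) = (-305169 + 2396)*(-1/18933) = -302773*(-1/18933) = 302773/18933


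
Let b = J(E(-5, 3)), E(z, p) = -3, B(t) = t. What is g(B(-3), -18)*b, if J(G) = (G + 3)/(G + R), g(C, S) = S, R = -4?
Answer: 0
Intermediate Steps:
J(G) = (3 + G)/(-4 + G) (J(G) = (G + 3)/(G - 4) = (3 + G)/(-4 + G))
b = 0 (b = (3 - 3)/(-4 - 3) = 0/(-7) = -⅐*0 = 0)
g(B(-3), -18)*b = -18*0 = 0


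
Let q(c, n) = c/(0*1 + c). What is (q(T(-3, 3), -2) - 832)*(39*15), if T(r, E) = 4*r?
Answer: -486135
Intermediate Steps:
q(c, n) = 1 (q(c, n) = c/(0 + c) = c/c = 1)
(q(T(-3, 3), -2) - 832)*(39*15) = (1 - 832)*(39*15) = -831*585 = -486135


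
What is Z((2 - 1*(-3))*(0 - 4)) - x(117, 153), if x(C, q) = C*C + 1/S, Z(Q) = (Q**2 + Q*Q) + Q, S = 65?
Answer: -839086/65 ≈ -12909.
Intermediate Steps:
Z(Q) = Q + 2*Q**2 (Z(Q) = (Q**2 + Q**2) + Q = 2*Q**2 + Q = Q + 2*Q**2)
x(C, q) = 1/65 + C**2 (x(C, q) = C*C + 1/65 = C**2 + 1/65 = 1/65 + C**2)
Z((2 - 1*(-3))*(0 - 4)) - x(117, 153) = ((2 - 1*(-3))*(0 - 4))*(1 + 2*((2 - 1*(-3))*(0 - 4))) - (1/65 + 117**2) = ((2 + 3)*(-4))*(1 + 2*((2 + 3)*(-4))) - (1/65 + 13689) = (5*(-4))*(1 + 2*(5*(-4))) - 1*889786/65 = -20*(1 + 2*(-20)) - 889786/65 = -20*(1 - 40) - 889786/65 = -20*(-39) - 889786/65 = 780 - 889786/65 = -839086/65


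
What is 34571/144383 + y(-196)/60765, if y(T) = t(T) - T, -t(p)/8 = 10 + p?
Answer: 2343847787/8773432995 ≈ 0.26715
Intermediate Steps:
t(p) = -80 - 8*p (t(p) = -8*(10 + p) = -80 - 8*p)
y(T) = -80 - 9*T (y(T) = (-80 - 8*T) - T = -80 - 9*T)
34571/144383 + y(-196)/60765 = 34571/144383 + (-80 - 9*(-196))/60765 = 34571*(1/144383) + (-80 + 1764)*(1/60765) = 34571/144383 + 1684*(1/60765) = 34571/144383 + 1684/60765 = 2343847787/8773432995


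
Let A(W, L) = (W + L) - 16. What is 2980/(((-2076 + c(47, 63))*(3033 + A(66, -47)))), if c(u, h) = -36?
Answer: -745/1603008 ≈ -0.00046475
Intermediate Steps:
A(W, L) = -16 + L + W (A(W, L) = (L + W) - 16 = -16 + L + W)
2980/(((-2076 + c(47, 63))*(3033 + A(66, -47)))) = 2980/(((-2076 - 36)*(3033 + (-16 - 47 + 66)))) = 2980/((-2112*(3033 + 3))) = 2980/((-2112*3036)) = 2980/(-6412032) = 2980*(-1/6412032) = -745/1603008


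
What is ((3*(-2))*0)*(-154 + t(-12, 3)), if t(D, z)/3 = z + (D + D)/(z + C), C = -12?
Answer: 0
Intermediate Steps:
t(D, z) = 3*z + 6*D/(-12 + z) (t(D, z) = 3*(z + (D + D)/(z - 12)) = 3*(z + (2*D)/(-12 + z)) = 3*(z + 2*D/(-12 + z)) = 3*z + 6*D/(-12 + z))
((3*(-2))*0)*(-154 + t(-12, 3)) = ((3*(-2))*0)*(-154 + 3*(3² - 12*3 + 2*(-12))/(-12 + 3)) = (-6*0)*(-154 + 3*(9 - 36 - 24)/(-9)) = 0*(-154 + 3*(-⅑)*(-51)) = 0*(-154 + 17) = 0*(-137) = 0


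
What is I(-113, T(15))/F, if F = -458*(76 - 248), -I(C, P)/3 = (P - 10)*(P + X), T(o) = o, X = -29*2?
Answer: 15/1832 ≈ 0.0081878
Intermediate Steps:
X = -58
I(C, P) = -3*(-58 + P)*(-10 + P) (I(C, P) = -3*(P - 10)*(P - 58) = -3*(-10 + P)*(-58 + P) = -3*(-58 + P)*(-10 + P))
F = 78776 (F = -458*(-172) = 78776)
I(-113, T(15))/F = (-1740 - 3*15² + 204*15)/78776 = (-1740 - 3*225 + 3060)*(1/78776) = (-1740 - 675 + 3060)*(1/78776) = 645*(1/78776) = 15/1832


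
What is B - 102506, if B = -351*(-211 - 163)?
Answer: 28768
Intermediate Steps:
B = 131274 (B = -351*(-374) = 131274)
B - 102506 = 131274 - 102506 = 28768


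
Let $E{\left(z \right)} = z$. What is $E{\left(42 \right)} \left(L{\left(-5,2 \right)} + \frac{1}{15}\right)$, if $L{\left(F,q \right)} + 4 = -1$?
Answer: $- \frac{1036}{5} \approx -207.2$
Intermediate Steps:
$L{\left(F,q \right)} = -5$ ($L{\left(F,q \right)} = -4 - 1 = -5$)
$E{\left(42 \right)} \left(L{\left(-5,2 \right)} + \frac{1}{15}\right) = 42 \left(-5 + \frac{1}{15}\right) = 42 \left(- \frac{74}{15}\right) = - \frac{1036}{5}$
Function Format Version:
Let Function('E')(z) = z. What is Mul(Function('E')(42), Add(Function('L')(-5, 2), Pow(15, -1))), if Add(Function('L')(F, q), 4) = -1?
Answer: Rational(-1036, 5) ≈ -207.20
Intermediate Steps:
Function('L')(F, q) = -5 (Function('L')(F, q) = Add(-4, -1) = -5)
Mul(Function('E')(42), Add(Function('L')(-5, 2), Pow(15, -1))) = Mul(42, Add(-5, Pow(15, -1))) = Mul(42, Add(-5, Rational(1, 15))) = Mul(42, Rational(-74, 15)) = Rational(-1036, 5)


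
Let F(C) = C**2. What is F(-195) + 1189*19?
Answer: 60616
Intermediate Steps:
F(-195) + 1189*19 = (-195)**2 + 1189*19 = 38025 + 22591 = 60616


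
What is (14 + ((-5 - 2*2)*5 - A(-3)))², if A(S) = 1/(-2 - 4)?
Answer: 34225/36 ≈ 950.69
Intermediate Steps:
A(S) = -⅙ (A(S) = 1/(-6) = -⅙)
(14 + ((-5 - 2*2)*5 - A(-3)))² = (14 + ((-5 - 2*2)*5 - 1*(-⅙)))² = (14 + ((-5 - 4)*5 + ⅙))² = (14 + (-9*5 + ⅙))² = (14 + (-45 + ⅙))² = (14 - 269/6)² = (-185/6)² = 34225/36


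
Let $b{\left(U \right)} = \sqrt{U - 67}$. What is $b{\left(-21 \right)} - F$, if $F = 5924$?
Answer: $-5924 + 2 i \sqrt{22} \approx -5924.0 + 9.3808 i$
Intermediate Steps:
$b{\left(U \right)} = \sqrt{-67 + U}$
$b{\left(-21 \right)} - F = \sqrt{-67 - 21} - 5924 = \sqrt{-88} - 5924 = 2 i \sqrt{22} - 5924 = -5924 + 2 i \sqrt{22}$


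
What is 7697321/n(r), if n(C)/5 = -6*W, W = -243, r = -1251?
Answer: 7697321/7290 ≈ 1055.9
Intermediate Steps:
n(C) = 7290 (n(C) = 5*(-6*(-243)) = 5*1458 = 7290)
7697321/n(r) = 7697321/7290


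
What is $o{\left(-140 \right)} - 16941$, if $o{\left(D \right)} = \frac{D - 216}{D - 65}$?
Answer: $- \frac{3472549}{205} \approx -16939.0$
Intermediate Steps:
$o{\left(D \right)} = \frac{-216 + D}{-65 + D}$
$o{\left(-140 \right)} - 16941 = \frac{-216 - 140}{-65 - 140} - 16941 = \frac{1}{-205} \left(-356\right) - 16941 = \left(- \frac{1}{205}\right) \left(-356\right) - 16941 = \frac{356}{205} - 16941 = - \frac{3472549}{205}$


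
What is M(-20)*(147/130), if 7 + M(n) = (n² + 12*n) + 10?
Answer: 23961/130 ≈ 184.32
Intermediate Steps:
M(n) = 3 + n² + 12*n (M(n) = -7 + ((n² + 12*n) + 10) = -7 + (10 + n² + 12*n) = 3 + n² + 12*n)
M(-20)*(147/130) = (3 + (-20)² + 12*(-20))*(147/130) = (3 + 400 - 240)*(147*(1/130)) = 163*(147/130) = 23961/130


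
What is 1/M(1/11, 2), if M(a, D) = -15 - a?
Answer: -11/166 ≈ -0.066265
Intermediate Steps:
1/M(1/11, 2) = 1/(-15 - 1/11) = 1/(-166/11) = -11/166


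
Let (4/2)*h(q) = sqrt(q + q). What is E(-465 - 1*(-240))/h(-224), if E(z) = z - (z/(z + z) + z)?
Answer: I*sqrt(7)/56 ≈ 0.047246*I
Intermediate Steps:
E(z) = -1/2 (E(z) = z - (z/((2*z)) + z) = z - (z*(1/(2*z)) + z) = z - (1/2 + z) = z + (-1/2 - z) = -1/2)
h(q) = sqrt(2)*sqrt(q)/2 (h(q) = sqrt(q + q)/2 = sqrt(2*q)/2 = (sqrt(2)*sqrt(q))/2 = sqrt(2)*sqrt(q)/2)
E(-465 - 1*(-240))/h(-224) = -(-I*sqrt(7)/28)/2 = -(-1)*I*sqrt(7)/56 = I*sqrt(7)/56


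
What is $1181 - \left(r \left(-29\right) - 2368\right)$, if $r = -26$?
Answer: $2795$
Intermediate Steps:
$1181 - \left(r \left(-29\right) - 2368\right) = 1181 - \left(\left(-26\right) \left(-29\right) - 2368\right) = 1181 - \left(754 - 2368\right) = 1181 - -1614 = 1181 + 1614 = 2795$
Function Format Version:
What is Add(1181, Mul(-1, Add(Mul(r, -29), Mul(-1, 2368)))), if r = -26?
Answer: 2795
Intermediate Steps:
Add(1181, Mul(-1, Add(Mul(r, -29), Mul(-1, 2368)))) = Add(1181, Mul(-1, Add(Mul(-26, -29), Mul(-1, 2368)))) = Add(1181, Mul(-1, Add(754, -2368))) = Add(1181, Mul(-1, -1614)) = Add(1181, 1614) = 2795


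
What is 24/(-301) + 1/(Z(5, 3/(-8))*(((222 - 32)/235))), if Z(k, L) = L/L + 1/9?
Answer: 118203/114380 ≈ 1.0334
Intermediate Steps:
Z(k, L) = 10/9 (Z(k, L) = 1 + 1*(⅑) = 1 + ⅑ = 10/9)
24/(-301) + 1/(Z(5, 3/(-8))*(((222 - 32)/235))) = 24/(-301) + 1/((10/9)*(((222 - 32)/235))) = 24*(-1/301) + 9/(10*((190*(1/235)))) = -24/301 + 9/(10*(38/47)) = -24/301 + (9/10)*(47/38) = -24/301 + 423/380 = 118203/114380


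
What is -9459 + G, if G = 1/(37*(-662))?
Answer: -231688747/24494 ≈ -9459.0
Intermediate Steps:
G = -1/24494 (G = 1/(-24494) = -1/24494 ≈ -4.0826e-5)
-9459 + G = -9459 - 1/24494 = -231688747/24494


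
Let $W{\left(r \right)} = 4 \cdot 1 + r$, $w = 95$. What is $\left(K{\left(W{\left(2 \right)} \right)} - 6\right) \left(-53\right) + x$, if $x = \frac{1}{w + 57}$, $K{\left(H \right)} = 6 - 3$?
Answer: $\frac{24169}{152} \approx 159.01$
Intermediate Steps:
$W{\left(r \right)} = 4 + r$
$K{\left(H \right)} = 3$
$x = \frac{1}{152}$ ($x = \frac{1}{95 + 57} = \frac{1}{152} \approx 0.0065789$)
$\left(K{\left(W{\left(2 \right)} \right)} - 6\right) \left(-53\right) + x = \left(3 - 6\right) \left(-53\right) + \frac{1}{152} = \left(-3\right) \left(-53\right) + \frac{1}{152} = 159 + \frac{1}{152} = \frac{24169}{152}$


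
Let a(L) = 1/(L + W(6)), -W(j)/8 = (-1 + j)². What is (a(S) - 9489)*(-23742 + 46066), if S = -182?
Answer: -40460006438/191 ≈ -2.1183e+8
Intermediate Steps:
W(j) = -8*(-1 + j)²
a(L) = 1/(-200 + L) (a(L) = 1/(L - 8*(-1 + 6)²) = 1/(L - 8*5²) = 1/(L - 8*25) = 1/(L - 200) = 1/(-200 + L))
(a(S) - 9489)*(-23742 + 46066) = (1/(-200 - 182) - 9489)*(-23742 + 46066) = (1/(-382) - 9489)*22324 = (-1/382 - 9489)*22324 = -3624799/382*22324 = -40460006438/191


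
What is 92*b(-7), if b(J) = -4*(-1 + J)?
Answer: 2944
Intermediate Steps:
b(J) = 4 - 4*J
92*b(-7) = 92*(4 - 4*(-7)) = 92*(4 + 28) = 92*32 = 2944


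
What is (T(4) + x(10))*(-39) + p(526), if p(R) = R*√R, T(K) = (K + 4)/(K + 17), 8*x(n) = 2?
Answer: -689/28 + 526*√526 ≈ 12039.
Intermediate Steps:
x(n) = ¼ (x(n) = (⅛)*2 = ¼)
T(K) = (4 + K)/(17 + K)
p(R) = R^(3/2)
(T(4) + x(10))*(-39) + p(526) = ((4 + 4)/(17 + 4) + ¼)*(-39) + 526^(3/2) = (8/21 + ¼)*(-39) + 526*√526 = (53/84)*(-39) + 526*√526 = -689/28 + 526*√526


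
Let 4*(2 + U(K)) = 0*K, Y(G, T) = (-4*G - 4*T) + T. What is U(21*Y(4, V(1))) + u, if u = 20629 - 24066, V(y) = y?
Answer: -3439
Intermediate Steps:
Y(G, T) = -4*G - 3*T
u = -3437
U(K) = -2 (U(K) = -2 + (0*K)/4 = -2 + (¼)*0 = -2 + 0 = -2)
U(21*Y(4, V(1))) + u = -2 - 3437 = -3439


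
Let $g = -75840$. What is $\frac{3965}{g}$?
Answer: $- \frac{793}{15168} \approx -0.052281$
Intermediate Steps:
$\frac{3965}{g} = \frac{3965}{-75840} = 3965 \left(- \frac{1}{75840}\right) = - \frac{793}{15168}$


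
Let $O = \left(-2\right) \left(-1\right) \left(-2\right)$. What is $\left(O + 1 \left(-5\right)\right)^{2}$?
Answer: $81$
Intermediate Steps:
$O = -4$ ($O = 2 \left(-2\right) = -4$)
$\left(O + 1 \left(-5\right)\right)^{2} = \left(-4 + 1 \left(-5\right)\right)^{2} = \left(-4 - 5\right)^{2} = \left(-9\right)^{2} = 81$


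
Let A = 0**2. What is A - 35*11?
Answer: -385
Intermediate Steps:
A = 0
A - 35*11 = 0 - 35*11 = 0 - 385 = -385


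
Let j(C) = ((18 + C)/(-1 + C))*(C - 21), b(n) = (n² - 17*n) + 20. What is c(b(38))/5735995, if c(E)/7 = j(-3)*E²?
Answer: 84309624/1147199 ≈ 73.492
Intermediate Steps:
b(n) = 20 + n² - 17*n
j(C) = (-21 + C)*(18 + C)/(-1 + C) (j(C) = ((18 + C)/(-1 + C))*(-21 + C) = (-21 + C)*(18 + C)/(-1 + C))
c(E) = 630*E² (c(E) = 7*(((-378 + (-3)² - 3*(-3))/(-1 - 3))*E²) = 7*(((-378 + 9 + 9)/(-4))*E²) = 7*((-¼*(-360))*E²) = 7*(90*E²) = 630*E²)
c(b(38))/5735995 = (630*(20 + 38² - 17*38)²)/5735995 = (630*(20 + 1444 - 646)²)*(1/5735995) = (630*818²)*(1/5735995) = (630*669124)*(1/5735995) = 421548120*(1/5735995) = 84309624/1147199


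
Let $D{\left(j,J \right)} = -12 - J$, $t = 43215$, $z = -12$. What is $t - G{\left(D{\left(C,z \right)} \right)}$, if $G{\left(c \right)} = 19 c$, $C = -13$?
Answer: $43215$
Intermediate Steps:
$t - G{\left(D{\left(C,z \right)} \right)} = 43215 - 19 \left(-12 - -12\right) = 43215 - 19 \left(-12 + 12\right) = 43215 - 19 \cdot 0 = 43215 - 0 = 43215 + 0 = 43215$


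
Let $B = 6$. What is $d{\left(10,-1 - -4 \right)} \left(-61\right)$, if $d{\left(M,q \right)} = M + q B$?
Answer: $-1708$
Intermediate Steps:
$d{\left(M,q \right)} = M + 6 q$ ($d{\left(M,q \right)} = M + q 6 = M + 6 q$)
$d{\left(10,-1 - -4 \right)} \left(-61\right) = \left(10 + 6 \left(-1 - -4\right)\right) \left(-61\right) = \left(10 + 6 \left(-1 + 4\right)\right) \left(-61\right) = \left(10 + 6 \cdot 3\right) \left(-61\right) = \left(10 + 18\right) \left(-61\right) = 28 \left(-61\right) = -1708$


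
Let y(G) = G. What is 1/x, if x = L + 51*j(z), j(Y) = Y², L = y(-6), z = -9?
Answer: 1/4125 ≈ 0.00024242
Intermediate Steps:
L = -6
x = 4125 (x = -6 + 51*(-9)² = -6 + 51*81 = -6 + 4131 = 4125)
1/x = 1/4125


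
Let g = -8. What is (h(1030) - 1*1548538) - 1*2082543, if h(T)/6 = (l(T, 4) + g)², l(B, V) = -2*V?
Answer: -3629545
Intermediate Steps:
h(T) = 1536 (h(T) = 6*(-2*4 - 8)² = 6*(-8 - 8)² = 6*(-16)² = 6*256 = 1536)
(h(1030) - 1*1548538) - 1*2082543 = (1536 - 1*1548538) - 1*2082543 = (1536 - 1548538) - 2082543 = -1547002 - 2082543 = -3629545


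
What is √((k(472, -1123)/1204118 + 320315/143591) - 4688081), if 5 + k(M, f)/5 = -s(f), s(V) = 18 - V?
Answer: I*√35037043024258484279045178511/86450253869 ≈ 2165.2*I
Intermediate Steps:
k(M, f) = -115 + 5*f (k(M, f) = -25 + 5*(-(18 - f)) = -25 + 5*(-18 + f) = -25 + (-90 + 5*f) = -115 + 5*f)
√((k(472, -1123)/1204118 + 320315/143591) - 4688081) = √(((-115 + 5*(-1123))/1204118 + 320315/143591) - 4688081) = √(((-115 - 5615)*(1/1204118) + 320315*(1/143591)) - 4688081) = √((-5730*1/1204118 + 320315/143591) - 4688081) = √((-2865/602059 + 320315/143591) - 4688081) = √(192437140370/86450253869 - 4688081) = √(-405285600171295019/86450253869) = I*√35037043024258484279045178511/86450253869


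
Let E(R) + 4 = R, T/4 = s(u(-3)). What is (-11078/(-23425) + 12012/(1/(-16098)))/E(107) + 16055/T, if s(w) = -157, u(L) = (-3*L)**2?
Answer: -2844673341364041/1515222700 ≈ -1.8774e+6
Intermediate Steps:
u(L) = 9*L**2
T = -628 (T = 4*(-157) = -628)
E(R) = -4 + R
(-11078/(-23425) + 12012/(1/(-16098)))/E(107) + 16055/T = (-11078/(-23425) + 12012/(1/(-16098)))/(-4 + 107) + 16055/(-628) = (-11078*(-1/23425) + 12012/(-1/16098))/103 + 16055*(-1/628) = (11078/23425 + 12012*(-16098))*(1/103) - 16055/628 = (11078/23425 - 193369176)*(1/103) - 16055/628 = -4529672936722/23425*1/103 - 16055/628 = -4529672936722/2412775 - 16055/628 = -2844673341364041/1515222700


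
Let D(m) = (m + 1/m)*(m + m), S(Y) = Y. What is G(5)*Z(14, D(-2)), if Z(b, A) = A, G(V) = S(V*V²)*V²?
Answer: 31250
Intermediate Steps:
G(V) = V⁵ (G(V) = (V*V²)*V² = V³*V² = V⁵)
D(m) = 2*m*(m + 1/m) (D(m) = (m + 1/m)*(2*m) = 2*m*(m + 1/m))
G(5)*Z(14, D(-2)) = 5⁵*(2 + 2*(-2)²) = 3125*(2 + 2*4) = 3125*(2 + 8) = 3125*10 = 31250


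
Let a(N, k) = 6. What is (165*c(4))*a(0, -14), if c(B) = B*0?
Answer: 0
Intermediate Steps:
c(B) = 0
(165*c(4))*a(0, -14) = (165*0)*6 = 0*6 = 0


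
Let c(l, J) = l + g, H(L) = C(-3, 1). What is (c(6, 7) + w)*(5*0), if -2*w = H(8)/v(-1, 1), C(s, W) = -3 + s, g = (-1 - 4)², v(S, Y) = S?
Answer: 0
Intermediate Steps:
g = 25 (g = (-5)² = 25)
H(L) = -6 (H(L) = -3 - 3 = -6)
c(l, J) = 25 + l (c(l, J) = l + 25 = 25 + l)
w = -3 (w = -(-3)/(-1) = -(-3)*(-1) = -½*6 = -3)
(c(6, 7) + w)*(5*0) = ((25 + 6) - 3)*(5*0) = (31 - 3)*0 = 28*0 = 0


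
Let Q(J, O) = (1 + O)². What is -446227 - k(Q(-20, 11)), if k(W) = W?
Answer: -446371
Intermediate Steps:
-446227 - k(Q(-20, 11)) = -446227 - (1 + 11)² = -446227 - 1*12² = -446227 - 1*144 = -446227 - 144 = -446371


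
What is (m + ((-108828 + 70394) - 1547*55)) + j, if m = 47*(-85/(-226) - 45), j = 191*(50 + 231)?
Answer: -16259643/226 ≈ -71945.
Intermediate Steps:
j = 53671 (j = 191*281 = 53671)
m = -473995/226 (m = 47*(-85*(-1/226) - 45) = 47*(85/226 - 45) = 47*(-10085/226) = -473995/226 ≈ -2097.3)
(m + ((-108828 + 70394) - 1547*55)) + j = (-473995/226 + ((-108828 + 70394) - 1547*55)) + 53671 = (-473995/226 + (-38434 - 85085)) + 53671 = (-473995/226 - 123519) + 53671 = -28389289/226 + 53671 = -16259643/226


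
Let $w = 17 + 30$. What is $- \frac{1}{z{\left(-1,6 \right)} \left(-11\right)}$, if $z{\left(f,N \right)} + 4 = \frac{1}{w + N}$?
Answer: $- \frac{53}{2321} \approx -0.022835$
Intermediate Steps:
$w = 47$
$z{\left(f,N \right)} = -4 + \frac{1}{47 + N}$
$- \frac{1}{z{\left(-1,6 \right)} \left(-11\right)} = - \frac{1}{\frac{-187 - 24}{47 + 6} \left(-11\right)} = - \frac{1}{\frac{-187 - 24}{53} \left(-11\right)} = - \frac{1}{\frac{1}{53} \left(-211\right) \left(-11\right)} = - \frac{1}{\left(- \frac{211}{53}\right) \left(-11\right)} = - \frac{1}{\frac{2321}{53}} = \left(-1\right) \frac{53}{2321} = - \frac{53}{2321}$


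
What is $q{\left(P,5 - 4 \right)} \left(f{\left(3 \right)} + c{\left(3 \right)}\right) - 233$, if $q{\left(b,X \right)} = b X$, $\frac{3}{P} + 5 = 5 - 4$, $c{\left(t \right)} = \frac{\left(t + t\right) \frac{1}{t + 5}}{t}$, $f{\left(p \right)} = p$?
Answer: $- \frac{3767}{16} \approx -235.44$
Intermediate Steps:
$c{\left(t \right)} = \frac{2}{5 + t}$ ($c{\left(t \right)} = \frac{2 t \frac{1}{5 + t}}{t} = \frac{2}{5 + t}$)
$P = - \frac{3}{4}$ ($P = \frac{3}{-5 + \left(5 - 4\right)} = \frac{3}{-5 + 1} = \frac{3}{-4} = 3 \left(- \frac{1}{4}\right) = - \frac{3}{4} \approx -0.75$)
$q{\left(b,X \right)} = X b$
$q{\left(P,5 - 4 \right)} \left(f{\left(3 \right)} + c{\left(3 \right)}\right) - 233 = \left(5 - 4\right) \left(- \frac{3}{4}\right) \left(3 + \frac{2}{5 + 3}\right) - 233 = \left(5 - 4\right) \left(- \frac{3}{4}\right) \left(3 + \frac{2}{8}\right) - 233 = 1 \left(- \frac{3}{4}\right) \left(3 + 2 \cdot \frac{1}{8}\right) - 233 = - \frac{3 \left(3 + \frac{1}{4}\right)}{4} - 233 = \left(- \frac{3}{4}\right) \frac{13}{4} - 233 = - \frac{39}{16} - 233 = - \frac{3767}{16}$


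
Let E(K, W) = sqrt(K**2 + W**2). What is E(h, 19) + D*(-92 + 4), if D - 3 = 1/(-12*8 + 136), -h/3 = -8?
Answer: -1331/5 + sqrt(937) ≈ -235.59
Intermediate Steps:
h = 24 (h = -3*(-8) = 24)
D = 121/40 (D = 3 + 1/(-12*8 + 136) = 3 + 1/(-96 + 136) = 3 + 1/40 = 121/40 ≈ 3.0250)
E(h, 19) + D*(-92 + 4) = sqrt(24**2 + 19**2) + 121*(-92 + 4)/40 = sqrt(576 + 361) + (121/40)*(-88) = sqrt(937) - 1331/5 = -1331/5 + sqrt(937)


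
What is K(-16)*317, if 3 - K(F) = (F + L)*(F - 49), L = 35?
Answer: 392446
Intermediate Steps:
K(F) = 3 - (-49 + F)*(35 + F) (K(F) = 3 - (F + 35)*(F - 49) = 3 - (35 + F)*(-49 + F) = 3 - (-49 + F)*(35 + F))
K(-16)*317 = (1718 - 1*(-16)**2 + 14*(-16))*317 = (1718 - 1*256 - 224)*317 = (1718 - 256 - 224)*317 = 1238*317 = 392446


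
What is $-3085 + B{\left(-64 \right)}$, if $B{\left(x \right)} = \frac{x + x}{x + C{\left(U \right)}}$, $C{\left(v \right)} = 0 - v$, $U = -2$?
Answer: $- \frac{95571}{31} \approx -3082.9$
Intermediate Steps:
$C{\left(v \right)} = - v$
$B{\left(x \right)} = \frac{2 x}{2 + x}$ ($B{\left(x \right)} = \frac{x + x}{x - -2} = \frac{2 x}{x + 2} = \frac{2 x}{2 + x}$)
$-3085 + B{\left(-64 \right)} = -3085 + 2 \left(-64\right) \frac{1}{2 - 64} = -3085 + 2 \left(-64\right) \frac{1}{-62} = -3085 + 2 \left(-64\right) \left(- \frac{1}{62}\right) = -3085 + \frac{64}{31} = - \frac{95571}{31}$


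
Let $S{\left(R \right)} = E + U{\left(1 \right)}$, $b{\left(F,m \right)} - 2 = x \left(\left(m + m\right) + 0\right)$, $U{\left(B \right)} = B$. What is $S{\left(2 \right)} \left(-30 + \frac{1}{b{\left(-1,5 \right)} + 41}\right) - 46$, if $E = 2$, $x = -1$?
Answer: $- \frac{1495}{11} \approx -135.91$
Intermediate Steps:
$b{\left(F,m \right)} = 2 - 2 m$ ($b{\left(F,m \right)} = 2 - \left(\left(m + m\right) + 0\right) = 2 - \left(2 m + 0\right) = 2 - 2 m$)
$S{\left(R \right)} = 3$ ($S{\left(R \right)} = 2 + 1 = 3$)
$S{\left(2 \right)} \left(-30 + \frac{1}{b{\left(-1,5 \right)} + 41}\right) - 46 = 3 \left(-30 + \frac{1}{\left(2 - 10\right) + 41}\right) - 46 = 3 \left(-30 + \frac{1}{-8 + 41}\right) - 46 = 3 \left(-30 + \frac{1}{33}\right) - 46 = 3 \left(- \frac{989}{33}\right) - 46 = - \frac{989}{11} - 46 = - \frac{1495}{11}$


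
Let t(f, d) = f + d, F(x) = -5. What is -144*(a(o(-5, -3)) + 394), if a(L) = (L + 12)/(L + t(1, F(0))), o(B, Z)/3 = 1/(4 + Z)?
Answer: -54576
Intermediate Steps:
t(f, d) = d + f
o(B, Z) = 3/(4 + Z)
a(L) = (12 + L)/(-4 + L) (a(L) = (L + 12)/(L + (-5 + 1)) = (12 + L)/(L - 4) = (12 + L)/(-4 + L))
-144*(a(o(-5, -3)) + 394) = -144*((12 + 3/(4 - 3))/(-4 + 3/(4 - 3)) + 394) = -144*((12 + 3/1)/(-4 + 3/1) + 394) = -144*((12 + 3*1)/(-4 + 3*1) + 394) = -144*((12 + 3)/(-4 + 3) + 394) = -144*(15/(-1) + 394) = -144*(-1*15 + 394) = -144*(-15 + 394) = -144*379 = -54576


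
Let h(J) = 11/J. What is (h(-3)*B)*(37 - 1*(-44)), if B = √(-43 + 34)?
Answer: -891*I ≈ -891.0*I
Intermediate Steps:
B = 3*I (B = √(-9) = 3*I ≈ 3.0*I)
(h(-3)*B)*(37 - 1*(-44)) = ((11/(-3))*(3*I))*(37 - 1*(-44)) = ((11*(-⅓))*(3*I))*(37 + 44) = -11*I*81 = -891*I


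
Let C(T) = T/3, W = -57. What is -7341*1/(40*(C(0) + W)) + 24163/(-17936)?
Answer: 167931/89680 ≈ 1.8726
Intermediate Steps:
C(T) = T/3 (C(T) = T*(1/3) = T/3)
-7341*1/(40*(C(0) + W)) + 24163/(-17936) = -7341*1/(40*((1/3)*0 - 57)) + 24163/(-17936) = -7341*1/(40*(0 - 57)) + 24163*(-1/17936) = -7341/((-57*40)) - 24163/17936 = -7341/(-2280) - 24163/17936 = -7341*(-1/2280) - 24163/17936 = 2447/760 - 24163/17936 = 167931/89680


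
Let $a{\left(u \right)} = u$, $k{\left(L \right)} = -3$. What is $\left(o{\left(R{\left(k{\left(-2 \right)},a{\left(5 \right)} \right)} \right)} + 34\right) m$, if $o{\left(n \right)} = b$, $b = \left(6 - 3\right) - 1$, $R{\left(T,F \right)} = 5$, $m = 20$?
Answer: $720$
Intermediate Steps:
$b = 2$ ($b = 3 + \left(-5 + 4\right) = 3 - 1 = 2$)
$o{\left(n \right)} = 2$
$\left(o{\left(R{\left(k{\left(-2 \right)},a{\left(5 \right)} \right)} \right)} + 34\right) m = \left(2 + 34\right) 20 = 36 \cdot 20 = 720$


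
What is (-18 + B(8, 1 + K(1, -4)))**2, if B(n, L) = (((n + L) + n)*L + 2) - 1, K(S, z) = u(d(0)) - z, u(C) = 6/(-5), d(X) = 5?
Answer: 2119936/625 ≈ 3391.9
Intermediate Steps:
u(C) = -6/5 (u(C) = 6*(-1/5) = -6/5)
K(S, z) = -6/5 - z
B(n, L) = 1 + L*(L + 2*n) (B(n, L) = (((L + n) + n)*L + 2) - 1 = ((L + 2*n)*L + 2) - 1 = (L*(L + 2*n) + 2) - 1 = (2 + L*(L + 2*n)) - 1 = 1 + L*(L + 2*n))
(-18 + B(8, 1 + K(1, -4)))**2 = (-18 + (1 + (1 + (-6/5 - 1*(-4)))**2 + 2*(1 + (-6/5 - 1*(-4)))*8))**2 = (-18 + (1 + (1 + (-6/5 + 4))**2 + 2*(1 + (-6/5 + 4))*8))**2 = (-18 + (1 + (1 + 14/5)**2 + 2*(1 + 14/5)*8))**2 = (-18 + (1 + (19/5)**2 + 2*(19/5)*8))**2 = (-18 + (1 + 361/25 + 304/5))**2 = (-18 + 1906/25)**2 = (1456/25)**2 = 2119936/625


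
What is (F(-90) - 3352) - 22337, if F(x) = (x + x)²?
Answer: 6711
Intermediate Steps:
F(x) = 4*x² (F(x) = (2*x)² = 4*x²)
(F(-90) - 3352) - 22337 = (4*(-90)² - 3352) - 22337 = (4*8100 - 3352) - 22337 = (32400 - 3352) - 22337 = 29048 - 22337 = 6711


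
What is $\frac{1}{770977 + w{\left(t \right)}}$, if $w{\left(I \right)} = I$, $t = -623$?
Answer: $\frac{1}{770354} \approx 1.2981 \cdot 10^{-6}$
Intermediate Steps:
$\frac{1}{770977 + w{\left(t \right)}} = \frac{1}{770977 - 623} = \frac{1}{770354}$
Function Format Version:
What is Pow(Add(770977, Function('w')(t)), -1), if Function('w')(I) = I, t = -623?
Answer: Rational(1, 770354) ≈ 1.2981e-6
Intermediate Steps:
Pow(Add(770977, Function('w')(t)), -1) = Pow(Add(770977, -623), -1) = Pow(770354, -1) = Rational(1, 770354)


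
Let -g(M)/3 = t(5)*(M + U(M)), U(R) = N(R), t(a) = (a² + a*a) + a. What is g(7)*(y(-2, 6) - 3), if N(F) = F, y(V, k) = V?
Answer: 11550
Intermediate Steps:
t(a) = a + 2*a² (t(a) = (a² + a²) + a = 2*a² + a = a + 2*a²)
U(R) = R
g(M) = -330*M (g(M) = -3*5*(1 + 2*5)*(M + M) = -3*5*(1 + 10)*2*M = -3*5*11*2*M = -165*2*M = -330*M)
g(7)*(y(-2, 6) - 3) = (-330*7)*(-2 - 3) = -2310*(-5) = 11550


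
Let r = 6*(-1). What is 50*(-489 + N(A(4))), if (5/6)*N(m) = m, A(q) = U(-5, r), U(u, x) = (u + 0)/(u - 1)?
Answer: -24400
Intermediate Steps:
r = -6
U(u, x) = u/(-1 + u)
A(q) = 5/6 (A(q) = -5/(-1 - 5) = -5/(-6) = -5*(-1/6) = 5/6)
N(m) = 6*m/5
50*(-489 + N(A(4))) = 50*(-489 + (6/5)*(5/6)) = 50*(-489 + 1) = 50*(-488) = -24400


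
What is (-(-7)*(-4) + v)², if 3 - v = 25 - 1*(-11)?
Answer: 3721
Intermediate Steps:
v = -33 (v = 3 - (25 - 1*(-11)) = 3 - (25 + 11) = 3 - 1*36 = 3 - 36 = -33)
(-(-7)*(-4) + v)² = (-(-7)*(-4) - 33)² = (-7*4 - 33)² = (-28 - 33)² = (-61)² = 3721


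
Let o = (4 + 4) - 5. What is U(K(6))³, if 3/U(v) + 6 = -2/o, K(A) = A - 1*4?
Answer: -729/8000 ≈ -0.091125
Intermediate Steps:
o = 3 (o = 8 - 5 = 3)
K(A) = -4 + A (K(A) = A - 4 = -4 + A)
U(v) = -9/20 (U(v) = 3/(-6 - 2/3) = 3/(-6 - 2*⅓) = 3/(-6 - ⅔) = 3/(-20/3) = 3*(-3/20) = -9/20)
U(K(6))³ = (-9/20)³ = -729/8000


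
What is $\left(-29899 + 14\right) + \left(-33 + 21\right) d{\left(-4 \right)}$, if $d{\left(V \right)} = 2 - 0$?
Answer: $-29909$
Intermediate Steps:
$d{\left(V \right)} = 2$ ($d{\left(V \right)} = 2 + 0 = 2$)
$\left(-29899 + 14\right) + \left(-33 + 21\right) d{\left(-4 \right)} = \left(-29899 + 14\right) + \left(-33 + 21\right) 2 = -29885 - 24 = -29909$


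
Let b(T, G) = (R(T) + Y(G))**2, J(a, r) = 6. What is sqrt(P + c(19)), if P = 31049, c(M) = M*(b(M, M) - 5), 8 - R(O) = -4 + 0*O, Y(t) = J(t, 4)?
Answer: sqrt(37110) ≈ 192.64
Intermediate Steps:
Y(t) = 6
R(O) = 12 (R(O) = 8 - (-4 + 0*O) = 8 - (-4 + 0) = 8 - 1*(-4) = 8 + 4 = 12)
b(T, G) = 324 (b(T, G) = (12 + 6)**2 = 18**2 = 324)
c(M) = 319*M (c(M) = M*(324 - 5) = M*319 = 319*M)
sqrt(P + c(19)) = sqrt(31049 + 319*19) = sqrt(31049 + 6061) = sqrt(37110)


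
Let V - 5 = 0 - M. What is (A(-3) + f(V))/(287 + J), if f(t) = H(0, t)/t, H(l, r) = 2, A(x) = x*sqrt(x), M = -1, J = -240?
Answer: 1/141 - 3*I*sqrt(3)/47 ≈ 0.0070922 - 0.11056*I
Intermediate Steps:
A(x) = x**(3/2)
V = 6 (V = 5 + (0 - 1*(-1)) = 5 + (0 + 1) = 5 + 1 = 6)
f(t) = 2/t
(A(-3) + f(V))/(287 + J) = ((-3)**(3/2) + 2/6)/(287 - 240) = (-3*I*sqrt(3) + 2*(1/6))/47 = (-3*I*sqrt(3) + 1/3)*(1/47) = (1/3 - 3*I*sqrt(3))*(1/47) = 1/141 - 3*I*sqrt(3)/47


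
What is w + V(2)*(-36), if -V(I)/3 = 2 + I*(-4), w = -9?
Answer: -657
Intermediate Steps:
V(I) = -6 + 12*I (V(I) = -3*(2 + I*(-4)) = -3*(2 - 4*I) = -6 + 12*I)
w + V(2)*(-36) = -9 + (-6 + 12*2)*(-36) = -9 + (-6 + 24)*(-36) = -9 + 18*(-36) = -9 - 648 = -657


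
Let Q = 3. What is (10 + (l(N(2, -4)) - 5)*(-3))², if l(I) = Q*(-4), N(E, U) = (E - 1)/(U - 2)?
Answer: 3721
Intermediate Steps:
N(E, U) = (-1 + E)/(-2 + U)
l(I) = -12 (l(I) = 3*(-4) = -12)
(10 + (l(N(2, -4)) - 5)*(-3))² = (10 + (-12 - 5)*(-3))² = (10 - 17*(-3))² = (10 + 51)² = 61² = 3721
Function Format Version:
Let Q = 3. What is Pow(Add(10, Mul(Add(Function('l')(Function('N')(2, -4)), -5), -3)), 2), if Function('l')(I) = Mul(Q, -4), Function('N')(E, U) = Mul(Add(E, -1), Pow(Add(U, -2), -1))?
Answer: 3721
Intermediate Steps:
Function('N')(E, U) = Mul(Pow(Add(-2, U), -1), Add(-1, E)) (Function('N')(E, U) = Mul(Add(-1, E), Pow(Add(-2, U), -1)) = Mul(Pow(Add(-2, U), -1), Add(-1, E)))
Function('l')(I) = -12 (Function('l')(I) = Mul(3, -4) = -12)
Pow(Add(10, Mul(Add(Function('l')(Function('N')(2, -4)), -5), -3)), 2) = Pow(Add(10, Mul(Add(-12, -5), -3)), 2) = Pow(Add(10, Mul(-17, -3)), 2) = Pow(Add(10, 51), 2) = Pow(61, 2) = 3721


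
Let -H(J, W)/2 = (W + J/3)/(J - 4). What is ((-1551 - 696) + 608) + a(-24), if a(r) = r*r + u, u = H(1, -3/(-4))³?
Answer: -6197219/5832 ≈ -1062.6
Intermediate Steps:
H(J, W) = -2*(W + J/3)/(-4 + J) (H(J, W) = -2*(W + J/3)/(J - 4) = -2*(W + J*(⅓))/(-4 + J) = -2*(W + J/3)/(-4 + J))
u = 2197/5832 (u = (2*(-1*1 - (-9)/(-4))/(3*(-4 + 1)))³ = ((⅔)*(-1 - (-9)*(-1)/4)/(-3))³ = ((⅔)*(-⅓)*(-1 - 3*¾))³ = ((⅔)*(-⅓)*(-1 - 9/4))³ = ((⅔)*(-⅓)*(-13/4))³ = (13/18)³ = 2197/5832 ≈ 0.37671)
a(r) = 2197/5832 + r² (a(r) = r*r + 2197/5832 = r² + 2197/5832 = 2197/5832 + r²)
((-1551 - 696) + 608) + a(-24) = ((-1551 - 696) + 608) + (2197/5832 + (-24)²) = (-2247 + 608) + (2197/5832 + 576) = -1639 + 3361429/5832 = -6197219/5832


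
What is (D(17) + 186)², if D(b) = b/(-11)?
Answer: 4116841/121 ≈ 34024.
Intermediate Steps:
D(b) = -b/11 (D(b) = b*(-1/11) = -b/11)
(D(17) + 186)² = (-1/11*17 + 186)² = (-17/11 + 186)² = (2029/11)² = 4116841/121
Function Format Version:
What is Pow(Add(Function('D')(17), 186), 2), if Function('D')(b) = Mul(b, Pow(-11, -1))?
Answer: Rational(4116841, 121) ≈ 34024.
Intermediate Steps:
Function('D')(b) = Mul(Rational(-1, 11), b) (Function('D')(b) = Mul(b, Rational(-1, 11)) = Mul(Rational(-1, 11), b))
Pow(Add(Function('D')(17), 186), 2) = Pow(Add(Mul(Rational(-1, 11), 17), 186), 2) = Pow(Add(Rational(-17, 11), 186), 2) = Pow(Rational(2029, 11), 2) = Rational(4116841, 121)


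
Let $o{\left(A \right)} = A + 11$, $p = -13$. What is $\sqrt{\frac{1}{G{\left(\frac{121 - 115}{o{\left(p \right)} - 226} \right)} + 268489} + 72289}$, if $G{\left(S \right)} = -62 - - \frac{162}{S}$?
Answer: $\frac{4 \sqrt{310779797024670}}{262271} \approx 268.87$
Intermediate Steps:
$o{\left(A \right)} = 11 + A$
$G{\left(S \right)} = -62 + \frac{162}{S}$
$\sqrt{\frac{1}{G{\left(\frac{121 - 115}{o{\left(p \right)} - 226} \right)} + 268489} + 72289} = \sqrt{\frac{1}{\left(-62 + \frac{162}{\left(121 - 115\right) \frac{1}{\left(11 - 13\right) - 226}}\right) + 268489} + 72289} = \sqrt{\frac{1}{\left(-62 + \frac{162}{6 \frac{1}{-2 - 226}}\right) + 268489} + 72289} = \sqrt{\frac{1}{\left(-62 + \frac{162}{6 \frac{1}{-228}}\right) + 268489} + 72289} = \sqrt{\frac{1}{\left(-62 + \frac{162}{6 \left(- \frac{1}{228}\right)}\right) + 268489} + 72289} = \sqrt{\frac{1}{\left(-62 + \frac{162}{- \frac{1}{38}}\right) + 268489} + 72289} = \sqrt{\frac{1}{\left(-62 + 162 \left(-38\right)\right) + 268489} + 72289} = \sqrt{\frac{1}{\left(-62 - 6156\right) + 268489} + 72289} = \sqrt{\frac{1}{-6218 + 268489} + 72289} = \sqrt{\frac{1}{262271} + 72289} = \sqrt{\frac{18959308320}{262271}} = \frac{4 \sqrt{310779797024670}}{262271}$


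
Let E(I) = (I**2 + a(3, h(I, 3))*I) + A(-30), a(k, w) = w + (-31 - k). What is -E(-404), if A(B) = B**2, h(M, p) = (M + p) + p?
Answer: -338644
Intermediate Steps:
h(M, p) = M + 2*p
a(k, w) = -31 + w - k
E(I) = 900 + I**2 + I*(-28 + I) (E(I) = (I**2 + (-31 + (I + 2*3) - 1*3)*I) + (-30)**2 = (I**2 + (-31 + (I + 6) - 3)*I) + 900 = (I**2 + (-31 + (6 + I) - 3)*I) + 900 = (I**2 + (-28 + I)*I) + 900 = (I**2 + I*(-28 + I)) + 900 = 900 + I**2 + I*(-28 + I))
-E(-404) = -(900 + (-404)**2 - 404*(-28 - 404)) = -(900 + 163216 - 404*(-432)) = -(900 + 163216 + 174528) = -1*338644 = -338644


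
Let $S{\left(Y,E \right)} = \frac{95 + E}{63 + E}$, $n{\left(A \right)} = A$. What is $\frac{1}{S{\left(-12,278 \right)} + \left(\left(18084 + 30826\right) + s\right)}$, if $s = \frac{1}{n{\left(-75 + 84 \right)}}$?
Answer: $\frac{3069}{150108488} \approx 2.0445 \cdot 10^{-5}$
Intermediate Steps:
$s = \frac{1}{9}$ ($s = \frac{1}{-75 + 84} = \frac{1}{9} \approx 0.11111$)
$S{\left(Y,E \right)} = \frac{95 + E}{63 + E}$
$\frac{1}{S{\left(-12,278 \right)} + \left(\left(18084 + 30826\right) + s\right)} = \frac{1}{\frac{95 + 278}{63 + 278} + \left(\left(18084 + 30826\right) + \frac{1}{9}\right)} = \frac{1}{\frac{1}{341} \cdot 373 + \left(48910 + \frac{1}{9}\right)} = \frac{1}{\frac{1}{341} \cdot 373 + \frac{440191}{9}} = \frac{1}{\frac{373}{341} + \frac{440191}{9}} = \frac{1}{\frac{150108488}{3069}} = \frac{3069}{150108488}$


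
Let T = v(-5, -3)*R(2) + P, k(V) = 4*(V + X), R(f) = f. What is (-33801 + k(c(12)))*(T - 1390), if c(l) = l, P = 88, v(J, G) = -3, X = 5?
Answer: 44122764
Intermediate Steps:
k(V) = 20 + 4*V (k(V) = 4*(V + 5) = 4*(5 + V) = 20 + 4*V)
T = 82 (T = -3*2 + 88 = -6 + 88 = 82)
(-33801 + k(c(12)))*(T - 1390) = (-33801 + (20 + 4*12))*(82 - 1390) = (-33801 + (20 + 48))*(-1308) = (-33801 + 68)*(-1308) = -33733*(-1308) = 44122764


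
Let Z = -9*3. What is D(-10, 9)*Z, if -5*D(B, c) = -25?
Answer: -135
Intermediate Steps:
D(B, c) = 5 (D(B, c) = -1/5*(-25) = 5)
Z = -27
D(-10, 9)*Z = 5*(-27) = -135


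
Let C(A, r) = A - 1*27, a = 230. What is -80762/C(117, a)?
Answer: -40381/45 ≈ -897.36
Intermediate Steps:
C(A, r) = -27 + A (C(A, r) = A - 27 = -27 + A)
-80762/C(117, a) = -80762/(-27 + 117) = -80762/90 = -80762*1/90 = -40381/45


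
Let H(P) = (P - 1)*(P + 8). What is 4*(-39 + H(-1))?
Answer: -212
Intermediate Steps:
H(P) = (-1 + P)*(8 + P)
4*(-39 + H(-1)) = 4*(-39 + (-8 + (-1)**2 + 7*(-1))) = 4*(-39 + (-8 + 1 - 7)) = 4*(-39 - 14) = 4*(-53) = -212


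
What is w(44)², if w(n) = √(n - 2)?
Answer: 42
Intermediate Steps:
w(n) = √(-2 + n)
w(44)² = (√(-2 + 44))² = (√42)² = 42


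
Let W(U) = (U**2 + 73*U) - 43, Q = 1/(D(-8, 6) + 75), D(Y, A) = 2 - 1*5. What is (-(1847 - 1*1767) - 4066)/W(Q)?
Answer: 21492864/217655 ≈ 98.747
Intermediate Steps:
D(Y, A) = -3 (D(Y, A) = 2 - 5 = -3)
Q = 1/72 (Q = 1/(-3 + 75) = 1/72 ≈ 0.013889)
W(U) = -43 + U**2 + 73*U
(-(1847 - 1*1767) - 4066)/W(Q) = (-(1847 - 1*1767) - 4066)/(-43 + (1/72)**2 + 73*(1/72)) = (-(1847 - 1767) - 4066)/(-43 + 1/5184 + 73/72) = (-1*80 - 4066)/(-217655/5184) = (-80 - 4066)*(-5184/217655) = -4146*(-5184/217655) = 21492864/217655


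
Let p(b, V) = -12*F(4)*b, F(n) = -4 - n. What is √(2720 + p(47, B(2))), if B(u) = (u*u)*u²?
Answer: 8*√113 ≈ 85.041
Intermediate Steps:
B(u) = u⁴ (B(u) = u²*u² = u⁴)
p(b, V) = 96*b (p(b, V) = -12*(-4 - 1*4)*b = -12*(-4 - 4)*b = -(-96)*b = 96*b)
√(2720 + p(47, B(2))) = √(2720 + 96*47) = √(2720 + 4512) = √7232 = 8*√113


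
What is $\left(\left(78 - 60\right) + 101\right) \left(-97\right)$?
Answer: $-11543$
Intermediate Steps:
$\left(\left(78 - 60\right) + 101\right) \left(-97\right) = \left(18 + 101\right) \left(-97\right) = 119 \left(-97\right) = -11543$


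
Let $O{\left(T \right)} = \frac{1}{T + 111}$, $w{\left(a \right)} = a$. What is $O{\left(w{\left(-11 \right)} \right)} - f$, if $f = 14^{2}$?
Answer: $- \frac{19599}{100} \approx -195.99$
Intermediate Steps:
$O{\left(T \right)} = \frac{1}{111 + T}$
$f = 196$
$O{\left(w{\left(-11 \right)} \right)} - f = \frac{1}{111 - 11} - 196 = \frac{1}{100} - 196 = - \frac{19599}{100}$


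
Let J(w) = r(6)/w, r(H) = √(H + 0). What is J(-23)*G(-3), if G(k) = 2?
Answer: -2*√6/23 ≈ -0.21300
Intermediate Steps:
r(H) = √H
J(w) = √6/w
J(-23)*G(-3) = (√6/(-23))*2 = (√6*(-1/23))*2 = -√6/23*2 = -2*√6/23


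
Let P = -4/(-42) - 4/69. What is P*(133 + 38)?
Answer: 1026/161 ≈ 6.3727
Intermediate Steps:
P = 6/161 (P = -4*(-1/42) - 4*1/69 = 2/21 - 4/69 = 6/161 ≈ 0.037267)
P*(133 + 38) = 6*(133 + 38)/161 = (6/161)*171 = 1026/161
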